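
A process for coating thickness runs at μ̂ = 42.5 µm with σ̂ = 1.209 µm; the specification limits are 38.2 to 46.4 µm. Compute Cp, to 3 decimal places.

Cp = (USL − LSL) / (6σ̂) = (46.4 − 38.2) / (6 × 1.209) = 8.2000 / 7.2540 = 1.1304

1.130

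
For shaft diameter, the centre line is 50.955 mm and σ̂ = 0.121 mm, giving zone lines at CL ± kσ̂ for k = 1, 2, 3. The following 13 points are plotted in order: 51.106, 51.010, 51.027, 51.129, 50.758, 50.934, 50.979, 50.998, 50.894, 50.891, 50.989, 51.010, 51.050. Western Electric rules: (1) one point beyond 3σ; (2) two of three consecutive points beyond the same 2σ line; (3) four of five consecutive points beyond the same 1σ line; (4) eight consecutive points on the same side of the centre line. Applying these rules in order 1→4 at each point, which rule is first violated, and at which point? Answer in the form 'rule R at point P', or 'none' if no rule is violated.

Zone of each point (C = within 1σ̂, B = 1σ̂–2σ̂, A = 2σ̂–3σ̂, * = beyond 3σ̂; sign = side of CL): 1:+B, 2:+C, 3:+C, 4:+B, 5:-B, 6:-C, 7:+C, 8:+C, 9:-C, 10:-C, 11:+C, 12:+C, 13:+C
No rule fires across all 13 points.

none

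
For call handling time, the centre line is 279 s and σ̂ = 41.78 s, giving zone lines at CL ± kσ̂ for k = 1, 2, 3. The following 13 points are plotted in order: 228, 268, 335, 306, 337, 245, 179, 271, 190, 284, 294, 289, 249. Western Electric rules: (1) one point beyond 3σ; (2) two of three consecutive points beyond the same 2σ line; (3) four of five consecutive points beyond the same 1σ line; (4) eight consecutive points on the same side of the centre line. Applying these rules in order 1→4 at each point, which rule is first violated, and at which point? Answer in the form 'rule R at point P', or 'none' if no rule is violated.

Zone of each point (C = within 1σ̂, B = 1σ̂–2σ̂, A = 2σ̂–3σ̂, * = beyond 3σ̂; sign = side of CL): 1:-B, 2:-C, 3:+B, 4:+C, 5:+B, 6:-C, 7:-A, 8:-C, 9:-A, 10:+C, 11:+C, 12:+C, 13:-C
Rule 2 (two of three consecutive points beyond the same 2σ limit) is satisfied at point 9.

rule 2 at point 9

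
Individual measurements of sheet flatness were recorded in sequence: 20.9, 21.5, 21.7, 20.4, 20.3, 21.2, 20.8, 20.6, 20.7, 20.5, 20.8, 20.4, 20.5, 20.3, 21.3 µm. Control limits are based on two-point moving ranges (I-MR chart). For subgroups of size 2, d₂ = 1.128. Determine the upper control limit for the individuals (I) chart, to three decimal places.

21.933

X̄ = (20.9 + 21.5 + 21.7 + 20.4 + 20.3 + 21.2 + 20.8 + 20.6 + 20.7 + 20.5 + 20.8 + 20.4 + 20.5 + 20.3 + 21.3) / 15 = 20.7933
Moving ranges: 0.6, 0.2, 1.3, 0.1, 0.9, 0.4, 0.2, 0.1, 0.2, 0.3, 0.4, 0.1, 0.2, 1.0; M̄R̄ = 6.0000 / 14 = 0.4286
UCL = X̄ + 3·M̄R̄/d₂ = 20.7933 + 3 × 0.4286 / 1.128 = 21.9332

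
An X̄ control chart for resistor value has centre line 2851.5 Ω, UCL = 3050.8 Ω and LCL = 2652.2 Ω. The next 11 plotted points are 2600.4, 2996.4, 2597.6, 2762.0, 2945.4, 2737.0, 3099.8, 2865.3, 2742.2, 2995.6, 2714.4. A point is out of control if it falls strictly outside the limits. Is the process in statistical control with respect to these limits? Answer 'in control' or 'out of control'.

Compare each point to [2652.2, 3050.8]: sample 1 = 2600.4 < LCL; sample 3 = 2597.6 < LCL; sample 7 = 3099.8 > UCL.

out of control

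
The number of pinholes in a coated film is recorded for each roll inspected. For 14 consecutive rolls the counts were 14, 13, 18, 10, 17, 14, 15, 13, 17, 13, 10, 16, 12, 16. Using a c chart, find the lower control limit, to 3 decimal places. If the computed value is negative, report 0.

c̄ = (14 + 13 + 18 + 10 + 17 + 14 + 15 + 13 + 17 + 13 + 10 + 16 + 12 + 16) / 14 = 198 / 14 = 14.1429
LCL = c̄ − 3√c̄ = 14.1429 − 3 × 3.7607 = 2.8608

2.861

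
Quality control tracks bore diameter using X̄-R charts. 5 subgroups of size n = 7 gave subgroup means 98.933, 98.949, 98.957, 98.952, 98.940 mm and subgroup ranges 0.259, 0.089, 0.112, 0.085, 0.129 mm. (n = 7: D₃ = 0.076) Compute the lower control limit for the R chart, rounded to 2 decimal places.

R̄ = (0.259 + 0.089 + 0.112 + 0.085 + 0.129) / 5 = 0.6740 / 5 = 0.1348
LCL_R = D₃·R̄ = 0.076 × 0.1348 = 0.0102

0.01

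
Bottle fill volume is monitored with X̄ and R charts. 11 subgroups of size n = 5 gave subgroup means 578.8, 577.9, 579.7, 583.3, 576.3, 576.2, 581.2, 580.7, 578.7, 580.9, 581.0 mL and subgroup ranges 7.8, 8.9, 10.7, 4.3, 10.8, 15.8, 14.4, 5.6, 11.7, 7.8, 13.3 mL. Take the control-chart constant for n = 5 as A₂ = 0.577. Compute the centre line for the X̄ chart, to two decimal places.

X̄̄ = (578.8 + 577.9 + 579.7 + 583.3 + 576.3 + 576.2 + 581.2 + 580.7 + 578.7 + 580.9 + 581.0) / 11 = 6374.7000 / 11 = 579.5182
CL = X̄̄ = 579.5182

579.52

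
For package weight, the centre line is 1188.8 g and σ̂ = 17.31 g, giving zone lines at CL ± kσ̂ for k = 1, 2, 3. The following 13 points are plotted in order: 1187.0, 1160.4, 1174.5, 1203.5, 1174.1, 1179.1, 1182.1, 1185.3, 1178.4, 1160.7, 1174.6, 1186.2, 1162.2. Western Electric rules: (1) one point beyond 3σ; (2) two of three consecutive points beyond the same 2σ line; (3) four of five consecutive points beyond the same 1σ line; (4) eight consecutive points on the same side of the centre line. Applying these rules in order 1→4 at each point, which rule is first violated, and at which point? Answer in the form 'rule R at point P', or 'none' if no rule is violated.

rule 4 at point 12

Zone of each point (C = within 1σ̂, B = 1σ̂–2σ̂, A = 2σ̂–3σ̂, * = beyond 3σ̂; sign = side of CL): 1:-C, 2:-B, 3:-C, 4:+C, 5:-C, 6:-C, 7:-C, 8:-C, 9:-C, 10:-B, 11:-C, 12:-C, 13:-B
Rule 4 (eight consecutive points on the same side of the centre line) is satisfied at point 12.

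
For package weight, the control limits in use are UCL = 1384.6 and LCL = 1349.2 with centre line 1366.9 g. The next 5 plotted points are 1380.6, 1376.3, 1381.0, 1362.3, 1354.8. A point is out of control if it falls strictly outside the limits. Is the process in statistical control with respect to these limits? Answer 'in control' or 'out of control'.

All 5 points lie within [1349.2, 1384.6].

in control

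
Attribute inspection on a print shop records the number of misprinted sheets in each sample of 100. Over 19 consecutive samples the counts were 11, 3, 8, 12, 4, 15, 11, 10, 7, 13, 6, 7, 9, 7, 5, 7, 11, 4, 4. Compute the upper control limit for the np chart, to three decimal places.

p̄ = Σdᵢ / (k·n) = 154 / (19 × 100) = 0.08105
UCL = np̄ + 3·√(np̄(1−p̄)) = 8.1053 + 3 × √(8.1053×0.91895) = 8.1053 + 3 × 2.7292 = 16.2927

16.293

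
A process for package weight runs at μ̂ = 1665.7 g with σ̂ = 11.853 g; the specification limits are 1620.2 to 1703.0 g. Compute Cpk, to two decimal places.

1.05

Cpu = (USL − μ̂) / (3σ̂) = (1703.0 − 1665.7) / (3 × 11.853) = 1.0490; Cpl = (μ̂ − LSL) / (3σ̂) = (1665.7 − 1620.2) / (3 × 11.853) = 1.2796; Cpk = min(Cpu, Cpl) = 1.0490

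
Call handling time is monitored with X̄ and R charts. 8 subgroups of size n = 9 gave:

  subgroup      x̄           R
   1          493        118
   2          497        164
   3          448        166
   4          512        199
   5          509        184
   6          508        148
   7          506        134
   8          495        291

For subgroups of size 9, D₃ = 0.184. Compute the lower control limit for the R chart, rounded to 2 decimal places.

32.29

R̄ = (118 + 164 + 166 + 199 + 184 + 148 + 134 + 291) / 8 = 1404.0000 / 8 = 175.5000
LCL_R = D₃·R̄ = 0.184 × 175.5000 = 32.2920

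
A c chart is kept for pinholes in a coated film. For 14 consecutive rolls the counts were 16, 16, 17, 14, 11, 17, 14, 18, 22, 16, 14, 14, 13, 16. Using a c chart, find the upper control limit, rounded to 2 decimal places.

c̄ = (16 + 16 + 17 + 14 + 11 + 17 + 14 + 18 + 22 + 16 + 14 + 14 + 13 + 16) / 14 = 218 / 14 = 15.5714
UCL = c̄ + 3√c̄ = 15.5714 + 3 × √15.5714 = 15.5714 + 3 × 3.9461 = 27.4096

27.41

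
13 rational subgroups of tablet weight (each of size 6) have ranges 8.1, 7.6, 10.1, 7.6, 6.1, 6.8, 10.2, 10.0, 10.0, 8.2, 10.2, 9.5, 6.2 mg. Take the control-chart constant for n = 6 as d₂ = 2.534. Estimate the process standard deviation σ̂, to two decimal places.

3.36

R̄ = (8.1 + 7.6 + 10.1 + 7.6 + 6.1 + 6.8 + 10.2 + 10.0 + 10.0 + 8.2 + 10.2 + 9.5 + 6.2) / 13 = 8.5077
σ̂ = R̄ / d₂ = 8.5077 / 2.534 = 3.3574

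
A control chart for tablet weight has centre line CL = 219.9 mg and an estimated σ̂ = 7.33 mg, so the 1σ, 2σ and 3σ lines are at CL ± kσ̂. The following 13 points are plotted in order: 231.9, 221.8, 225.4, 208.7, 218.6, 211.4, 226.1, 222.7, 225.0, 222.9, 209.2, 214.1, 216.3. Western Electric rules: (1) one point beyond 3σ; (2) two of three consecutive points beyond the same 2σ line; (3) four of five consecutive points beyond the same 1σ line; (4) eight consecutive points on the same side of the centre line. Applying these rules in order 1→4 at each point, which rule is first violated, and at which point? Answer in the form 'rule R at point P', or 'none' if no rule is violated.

Zone of each point (C = within 1σ̂, B = 1σ̂–2σ̂, A = 2σ̂–3σ̂, * = beyond 3σ̂; sign = side of CL): 1:+B, 2:+C, 3:+C, 4:-B, 5:-C, 6:-B, 7:+C, 8:+C, 9:+C, 10:+C, 11:-B, 12:-C, 13:-C
No rule fires across all 13 points.

none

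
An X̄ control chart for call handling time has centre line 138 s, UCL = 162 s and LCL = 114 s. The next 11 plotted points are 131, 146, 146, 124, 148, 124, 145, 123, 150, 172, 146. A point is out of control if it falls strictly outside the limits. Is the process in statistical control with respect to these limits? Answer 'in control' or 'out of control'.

out of control

Compare each point to [114, 162]: sample 10 = 172 > UCL.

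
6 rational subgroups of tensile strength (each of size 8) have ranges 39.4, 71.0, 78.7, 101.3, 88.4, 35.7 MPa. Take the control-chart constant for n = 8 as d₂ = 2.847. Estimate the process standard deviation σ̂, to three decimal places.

24.265

R̄ = (39.4 + 71.0 + 78.7 + 101.3 + 88.4 + 35.7) / 6 = 69.0833
σ̂ = R̄ / d₂ = 69.0833 / 2.847 = 24.2653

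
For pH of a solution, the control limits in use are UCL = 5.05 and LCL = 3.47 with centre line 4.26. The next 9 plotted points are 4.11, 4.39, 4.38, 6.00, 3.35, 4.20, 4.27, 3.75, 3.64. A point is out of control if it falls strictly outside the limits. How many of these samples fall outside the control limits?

Compare each point to [3.47, 5.05]: sample 4 = 6.00 > UCL; sample 5 = 3.35 < LCL.

2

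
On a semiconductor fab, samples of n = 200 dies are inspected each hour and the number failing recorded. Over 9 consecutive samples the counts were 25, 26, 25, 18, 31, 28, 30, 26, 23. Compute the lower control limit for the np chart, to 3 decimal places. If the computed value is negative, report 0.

11.562

p̄ = Σdᵢ / (k·n) = 232 / (9 × 200) = 0.12889
LCL = np̄ − 3·√(np̄(1−p̄)) = 25.7778 − 3 × 4.7387 = 11.5617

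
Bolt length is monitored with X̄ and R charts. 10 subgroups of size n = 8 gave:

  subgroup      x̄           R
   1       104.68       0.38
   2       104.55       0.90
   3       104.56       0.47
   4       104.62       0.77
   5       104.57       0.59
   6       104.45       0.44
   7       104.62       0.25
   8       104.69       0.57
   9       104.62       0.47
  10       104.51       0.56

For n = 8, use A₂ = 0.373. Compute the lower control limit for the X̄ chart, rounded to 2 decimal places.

104.39

X̄̄ = (104.68 + 104.55 + 104.56 + 104.62 + 104.57 + 104.45 + 104.62 + 104.69 + 104.62 + 104.51) / 10 = 1045.8700 / 10 = 104.5870
R̄ = (0.38 + 0.90 + 0.47 + 0.77 + 0.59 + 0.44 + 0.25 + 0.57 + 0.47 + 0.56) / 10 = 5.4000 / 10 = 0.5400
LCL = X̄̄ − A₂·R̄ = 104.5870 − 0.373 × 0.5400 = 104.3856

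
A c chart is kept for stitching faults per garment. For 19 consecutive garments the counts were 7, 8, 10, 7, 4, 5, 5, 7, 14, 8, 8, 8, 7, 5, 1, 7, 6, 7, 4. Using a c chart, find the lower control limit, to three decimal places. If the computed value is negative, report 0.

c̄ = (7 + 8 + 10 + 7 + 4 + 5 + 5 + 7 + 14 + 8 + 8 + 8 + 7 + 5 + 1 + 7 + 6 + 7 + 4) / 19 = 128 / 19 = 6.7368
LCL = c̄ − 3√c̄ = 6.7368 − 3 × 2.5955 = -1.0498 → 0 (cannot be negative)

0.000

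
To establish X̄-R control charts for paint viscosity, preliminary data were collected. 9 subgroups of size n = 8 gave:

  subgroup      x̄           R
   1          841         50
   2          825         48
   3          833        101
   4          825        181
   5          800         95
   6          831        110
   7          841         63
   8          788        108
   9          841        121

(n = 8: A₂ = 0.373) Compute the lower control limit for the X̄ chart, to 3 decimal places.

X̄̄ = (841 + 825 + 833 + 825 + 800 + 831 + 841 + 788 + 841) / 9 = 7425.0000 / 9 = 825.0000
R̄ = (50 + 48 + 101 + 181 + 95 + 110 + 63 + 108 + 121) / 9 = 877.0000 / 9 = 97.4444
LCL = X̄̄ − A₂·R̄ = 825.0000 − 0.373 × 97.4444 = 788.6532

788.653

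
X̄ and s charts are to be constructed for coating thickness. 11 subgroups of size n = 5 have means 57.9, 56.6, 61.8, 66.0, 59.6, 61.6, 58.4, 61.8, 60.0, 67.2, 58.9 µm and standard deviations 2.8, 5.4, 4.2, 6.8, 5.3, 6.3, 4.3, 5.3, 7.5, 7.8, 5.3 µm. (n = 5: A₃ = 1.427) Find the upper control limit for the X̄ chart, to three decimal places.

X̄̄ = (57.9 + 56.6 + 61.8 + 66.0 + 59.6 + 61.6 + 58.4 + 61.8 + 60.0 + 67.2 + 58.9) / 11 = 60.8909
s̄ = (2.8 + 5.4 + 4.2 + 6.8 + 5.3 + 6.3 + 4.3 + 5.3 + 7.5 + 7.8 + 5.3) / 11 = 5.5455
UCL = X̄̄ + A₃·s̄ = 60.8909 + 1.427 × 5.5455 = 68.8043

68.804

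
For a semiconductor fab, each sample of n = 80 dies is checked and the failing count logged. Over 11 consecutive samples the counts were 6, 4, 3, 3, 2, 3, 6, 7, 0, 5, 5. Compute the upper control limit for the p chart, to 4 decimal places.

p̄ = Σdᵢ / (k·n) = 44 / (11 × 80) = 0.05000
UCL = p̄ + 3·√(p̄(1−p̄)/n) = 0.05000 + 3 × √(0.05000×0.95000/80) = 0.05000 + 3 × 0.02437 = 0.12310

0.1231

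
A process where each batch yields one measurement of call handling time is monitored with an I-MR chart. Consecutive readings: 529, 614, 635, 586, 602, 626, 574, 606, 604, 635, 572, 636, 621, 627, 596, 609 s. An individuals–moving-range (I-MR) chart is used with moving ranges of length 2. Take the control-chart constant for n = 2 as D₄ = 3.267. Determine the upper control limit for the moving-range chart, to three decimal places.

Moving ranges: 85, 21, 49, 16, 24, 52, 32, 2, 31, 63, 64, 15, 6, 31, 13; M̄R̄ = 504.0000 / 15 = 33.6000
UCL_MR = D₄·M̄R̄ = 3.267 × 33.6000 = 109.7712

109.771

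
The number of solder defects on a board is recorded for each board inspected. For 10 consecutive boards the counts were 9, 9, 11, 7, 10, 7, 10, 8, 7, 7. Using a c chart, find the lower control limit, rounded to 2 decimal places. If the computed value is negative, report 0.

0.00

c̄ = (9 + 9 + 11 + 7 + 10 + 7 + 10 + 8 + 7 + 7) / 10 = 85 / 10 = 8.5000
LCL = c̄ − 3√c̄ = 8.5000 − 3 × 2.9155 = -0.2464 → 0 (cannot be negative)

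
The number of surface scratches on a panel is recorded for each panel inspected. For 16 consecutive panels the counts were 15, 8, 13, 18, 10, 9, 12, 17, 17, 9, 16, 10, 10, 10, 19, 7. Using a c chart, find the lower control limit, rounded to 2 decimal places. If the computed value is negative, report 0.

c̄ = (15 + 8 + 13 + 18 + 10 + 9 + 12 + 17 + 17 + 9 + 16 + 10 + 10 + 10 + 19 + 7) / 16 = 200 / 16 = 12.5000
LCL = c̄ − 3√c̄ = 12.5000 − 3 × 3.5355 = 1.8934

1.89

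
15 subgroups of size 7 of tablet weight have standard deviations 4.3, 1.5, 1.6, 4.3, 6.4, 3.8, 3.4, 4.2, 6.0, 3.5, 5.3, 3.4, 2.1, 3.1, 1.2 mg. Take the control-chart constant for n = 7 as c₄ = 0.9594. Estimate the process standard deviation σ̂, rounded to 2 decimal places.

3.76

s̄ = (4.3 + 1.5 + 1.6 + 4.3 + 6.4 + 3.8 + 3.4 + 4.2 + 6.0 + 3.5 + 5.3 + 3.4 + 2.1 + 3.1 + 1.2) / 15 = 3.6067
σ̂ = s̄ / c₄ = 3.6067 / 0.9594 = 3.7593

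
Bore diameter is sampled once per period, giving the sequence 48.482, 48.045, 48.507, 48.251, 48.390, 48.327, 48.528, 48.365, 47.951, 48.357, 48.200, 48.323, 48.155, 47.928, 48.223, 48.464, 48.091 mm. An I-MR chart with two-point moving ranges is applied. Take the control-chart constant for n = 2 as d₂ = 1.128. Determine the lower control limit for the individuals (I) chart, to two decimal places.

47.58

X̄ = (48.482 + 48.045 + 48.507 + 48.251 + 48.390 + 48.327 + 48.528 + 48.365 + 47.951 + 48.357 + 48.200 + 48.323 + 48.155 + 47.928 + 48.223 + 48.464 + 48.091) / 17 = 48.2698
Moving ranges: 0.437, 0.462, 0.256, 0.139, 0.063, 0.201, 0.163, 0.414, 0.406, 0.157, 0.123, 0.168, 0.227, 0.295, 0.241, 0.373; M̄R̄ = 4.1250 / 16 = 0.2578
LCL = X̄ − 3·M̄R̄/d₂ = 48.2698 − 3 × 0.2578 / 1.128 = 47.5842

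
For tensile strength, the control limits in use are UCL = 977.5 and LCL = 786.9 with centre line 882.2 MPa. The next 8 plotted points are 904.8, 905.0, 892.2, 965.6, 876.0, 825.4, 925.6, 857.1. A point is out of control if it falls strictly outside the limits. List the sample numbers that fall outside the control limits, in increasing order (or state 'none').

none

All 8 points lie within [786.9, 977.5].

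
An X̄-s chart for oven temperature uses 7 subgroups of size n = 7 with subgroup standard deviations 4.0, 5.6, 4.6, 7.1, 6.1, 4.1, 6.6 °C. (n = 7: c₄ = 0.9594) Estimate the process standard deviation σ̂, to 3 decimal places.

5.673

s̄ = (4.0 + 5.6 + 4.6 + 7.1 + 6.1 + 4.1 + 6.6) / 7 = 5.4429
σ̂ = s̄ / c₄ = 5.4429 / 0.9594 = 5.6732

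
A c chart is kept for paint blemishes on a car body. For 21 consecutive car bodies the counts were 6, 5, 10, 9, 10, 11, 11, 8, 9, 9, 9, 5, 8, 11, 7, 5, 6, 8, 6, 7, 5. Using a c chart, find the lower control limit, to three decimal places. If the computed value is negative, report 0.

0.000

c̄ = (6 + 5 + 10 + 9 + 10 + 11 + 11 + 8 + 9 + 9 + 9 + 5 + 8 + 11 + 7 + 5 + 6 + 8 + 6 + 7 + 5) / 21 = 165 / 21 = 7.8571
LCL = c̄ − 3√c̄ = 7.8571 − 3 × 2.8031 = -0.5520 → 0 (cannot be negative)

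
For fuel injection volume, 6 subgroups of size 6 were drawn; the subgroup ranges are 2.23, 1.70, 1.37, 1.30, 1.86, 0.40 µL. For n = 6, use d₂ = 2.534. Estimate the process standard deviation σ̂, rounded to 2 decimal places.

0.58

R̄ = (2.23 + 1.70 + 1.37 + 1.30 + 1.86 + 0.40) / 6 = 1.4767
σ̂ = R̄ / d₂ = 1.4767 / 2.534 = 0.5827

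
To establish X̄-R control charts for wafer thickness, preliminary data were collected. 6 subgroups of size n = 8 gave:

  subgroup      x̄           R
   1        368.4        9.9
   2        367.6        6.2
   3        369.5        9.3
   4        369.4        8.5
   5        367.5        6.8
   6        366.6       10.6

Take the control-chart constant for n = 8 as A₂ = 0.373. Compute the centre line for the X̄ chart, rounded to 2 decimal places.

X̄̄ = (368.4 + 367.6 + 369.5 + 369.4 + 367.5 + 366.6) / 6 = 2209.0000 / 6 = 368.1667
CL = X̄̄ = 368.1667

368.17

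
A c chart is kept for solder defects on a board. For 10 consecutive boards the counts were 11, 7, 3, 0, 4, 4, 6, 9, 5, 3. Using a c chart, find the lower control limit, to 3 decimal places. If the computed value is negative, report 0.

c̄ = (11 + 7 + 3 + 0 + 4 + 4 + 6 + 9 + 5 + 3) / 10 = 52 / 10 = 5.2000
LCL = c̄ − 3√c̄ = 5.2000 − 3 × 2.2804 = -1.6411 → 0 (cannot be negative)

0.000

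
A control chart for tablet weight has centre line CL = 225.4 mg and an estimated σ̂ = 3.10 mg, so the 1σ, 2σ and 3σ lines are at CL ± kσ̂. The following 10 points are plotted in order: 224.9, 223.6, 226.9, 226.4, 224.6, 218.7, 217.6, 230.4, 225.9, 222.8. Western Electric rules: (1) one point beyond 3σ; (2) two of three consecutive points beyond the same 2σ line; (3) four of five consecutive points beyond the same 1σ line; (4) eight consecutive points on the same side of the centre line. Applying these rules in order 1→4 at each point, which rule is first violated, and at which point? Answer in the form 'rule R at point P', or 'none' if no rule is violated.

Zone of each point (C = within 1σ̂, B = 1σ̂–2σ̂, A = 2σ̂–3σ̂, * = beyond 3σ̂; sign = side of CL): 1:-C, 2:-C, 3:+C, 4:+C, 5:-C, 6:-A, 7:-A, 8:+B, 9:+C, 10:-C
Rule 2 (two of three consecutive points beyond the same 2σ limit) is satisfied at point 7.

rule 2 at point 7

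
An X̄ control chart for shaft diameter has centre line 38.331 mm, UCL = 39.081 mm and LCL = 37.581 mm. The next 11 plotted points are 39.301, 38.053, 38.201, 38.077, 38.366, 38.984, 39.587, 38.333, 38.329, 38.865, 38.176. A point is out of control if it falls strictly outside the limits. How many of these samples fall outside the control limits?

2

Compare each point to [37.581, 39.081]: sample 1 = 39.301 > UCL; sample 7 = 39.587 > UCL.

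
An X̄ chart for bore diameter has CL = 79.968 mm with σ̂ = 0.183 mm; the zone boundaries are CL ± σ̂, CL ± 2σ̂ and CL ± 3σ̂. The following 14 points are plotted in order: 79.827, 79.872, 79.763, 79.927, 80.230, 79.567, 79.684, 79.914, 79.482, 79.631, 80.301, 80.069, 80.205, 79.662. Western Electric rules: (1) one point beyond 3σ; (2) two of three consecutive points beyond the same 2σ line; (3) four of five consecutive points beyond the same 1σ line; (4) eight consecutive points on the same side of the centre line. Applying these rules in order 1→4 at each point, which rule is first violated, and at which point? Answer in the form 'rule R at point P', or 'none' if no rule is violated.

Zone of each point (C = within 1σ̂, B = 1σ̂–2σ̂, A = 2σ̂–3σ̂, * = beyond 3σ̂; sign = side of CL): 1:-C, 2:-C, 3:-B, 4:-C, 5:+B, 6:-A, 7:-B, 8:-C, 9:-A, 10:-B, 11:+B, 12:+C, 13:+B, 14:-B
Rule 3 (four of five consecutive points beyond the same 1σ limit) is satisfied at point 10.

rule 3 at point 10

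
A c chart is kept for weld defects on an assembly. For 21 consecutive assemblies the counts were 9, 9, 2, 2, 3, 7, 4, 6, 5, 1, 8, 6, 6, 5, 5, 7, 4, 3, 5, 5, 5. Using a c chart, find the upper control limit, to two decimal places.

11.87

c̄ = (9 + 9 + 2 + 2 + 3 + 7 + 4 + 6 + 5 + 1 + 8 + 6 + 6 + 5 + 5 + 7 + 4 + 3 + 5 + 5 + 5) / 21 = 107 / 21 = 5.0952
UCL = c̄ + 3√c̄ = 5.0952 + 3 × √5.0952 = 5.0952 + 3 × 2.2573 = 11.8670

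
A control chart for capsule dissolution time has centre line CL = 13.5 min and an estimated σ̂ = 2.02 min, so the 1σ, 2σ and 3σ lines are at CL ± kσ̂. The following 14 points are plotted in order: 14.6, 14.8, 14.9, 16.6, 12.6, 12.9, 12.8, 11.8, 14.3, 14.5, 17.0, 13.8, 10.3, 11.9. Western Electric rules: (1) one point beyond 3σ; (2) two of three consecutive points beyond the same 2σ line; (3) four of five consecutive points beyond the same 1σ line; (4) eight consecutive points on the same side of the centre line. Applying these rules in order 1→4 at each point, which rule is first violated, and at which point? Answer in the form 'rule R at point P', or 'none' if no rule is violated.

none

Zone of each point (C = within 1σ̂, B = 1σ̂–2σ̂, A = 2σ̂–3σ̂, * = beyond 3σ̂; sign = side of CL): 1:+C, 2:+C, 3:+C, 4:+B, 5:-C, 6:-C, 7:-C, 8:-C, 9:+C, 10:+C, 11:+B, 12:+C, 13:-B, 14:-C
No rule fires across all 14 points.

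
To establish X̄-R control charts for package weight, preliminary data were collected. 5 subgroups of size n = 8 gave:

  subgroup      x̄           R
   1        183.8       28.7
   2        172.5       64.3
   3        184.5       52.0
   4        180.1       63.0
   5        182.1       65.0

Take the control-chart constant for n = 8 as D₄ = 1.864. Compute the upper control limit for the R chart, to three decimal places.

101.774

R̄ = (28.7 + 64.3 + 52.0 + 63.0 + 65.0) / 5 = 273.0000 / 5 = 54.6000
UCL_R = D₄·R̄ = 1.864 × 54.6000 = 101.7744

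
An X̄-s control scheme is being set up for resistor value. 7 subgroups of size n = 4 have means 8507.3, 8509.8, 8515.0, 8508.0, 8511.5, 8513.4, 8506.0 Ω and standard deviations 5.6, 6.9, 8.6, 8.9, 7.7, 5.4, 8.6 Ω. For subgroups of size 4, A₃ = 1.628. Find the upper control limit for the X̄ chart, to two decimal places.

X̄̄ = (8507.3 + 8509.8 + 8515.0 + 8508.0 + 8511.5 + 8513.4 + 8506.0) / 7 = 8510.1429
s̄ = (5.6 + 6.9 + 8.6 + 8.9 + 7.7 + 5.4 + 8.6) / 7 = 7.3857
UCL = X̄̄ + A₃·s̄ = 8510.1429 + 1.628 × 7.3857 = 8522.1668

8522.17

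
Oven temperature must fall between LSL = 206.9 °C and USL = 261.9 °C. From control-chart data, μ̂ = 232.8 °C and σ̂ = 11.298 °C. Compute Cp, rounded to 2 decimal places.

Cp = (USL − LSL) / (6σ̂) = (261.9 − 206.9) / (6 × 11.298) = 55.0000 / 67.7880 = 0.8114

0.81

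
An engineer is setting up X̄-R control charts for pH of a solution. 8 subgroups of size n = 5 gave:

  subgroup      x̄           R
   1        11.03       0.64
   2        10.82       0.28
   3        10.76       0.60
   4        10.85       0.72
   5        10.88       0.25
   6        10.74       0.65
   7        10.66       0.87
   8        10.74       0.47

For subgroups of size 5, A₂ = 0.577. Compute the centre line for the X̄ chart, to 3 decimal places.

X̄̄ = (11.03 + 10.82 + 10.76 + 10.85 + 10.88 + 10.74 + 10.66 + 10.74) / 8 = 86.4800 / 8 = 10.8100
CL = X̄̄ = 10.8100

10.810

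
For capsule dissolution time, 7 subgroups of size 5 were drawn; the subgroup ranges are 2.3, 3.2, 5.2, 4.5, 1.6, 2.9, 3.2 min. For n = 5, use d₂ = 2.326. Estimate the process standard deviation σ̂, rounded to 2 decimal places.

R̄ = (2.3 + 3.2 + 5.2 + 4.5 + 1.6 + 2.9 + 3.2) / 7 = 3.2714
σ̂ = R̄ / d₂ = 3.2714 / 2.326 = 1.4065

1.41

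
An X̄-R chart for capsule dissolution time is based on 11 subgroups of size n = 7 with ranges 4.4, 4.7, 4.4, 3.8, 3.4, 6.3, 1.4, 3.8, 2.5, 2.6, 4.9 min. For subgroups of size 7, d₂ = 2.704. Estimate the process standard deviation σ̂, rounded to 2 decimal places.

R̄ = (4.4 + 4.7 + 4.4 + 3.8 + 3.4 + 6.3 + 1.4 + 3.8 + 2.5 + 2.6 + 4.9) / 11 = 3.8364
σ̂ = R̄ / d₂ = 3.8364 / 2.704 = 1.4188

1.42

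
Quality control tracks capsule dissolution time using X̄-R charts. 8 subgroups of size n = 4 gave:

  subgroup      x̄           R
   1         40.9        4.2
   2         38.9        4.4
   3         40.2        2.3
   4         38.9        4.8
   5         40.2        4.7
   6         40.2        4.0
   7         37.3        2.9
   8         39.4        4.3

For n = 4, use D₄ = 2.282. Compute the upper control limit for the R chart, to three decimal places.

R̄ = (4.2 + 4.4 + 2.3 + 4.8 + 4.7 + 4.0 + 2.9 + 4.3) / 8 = 31.6000 / 8 = 3.9500
UCL_R = D₄·R̄ = 2.282 × 3.9500 = 9.0139

9.014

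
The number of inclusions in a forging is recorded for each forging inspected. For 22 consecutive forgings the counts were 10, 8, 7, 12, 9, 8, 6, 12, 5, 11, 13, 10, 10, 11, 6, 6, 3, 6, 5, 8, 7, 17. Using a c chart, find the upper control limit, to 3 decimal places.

c̄ = (10 + 8 + 7 + 12 + 9 + 8 + 6 + 12 + 5 + 11 + 13 + 10 + 10 + 11 + 6 + 6 + 3 + 6 + 5 + 8 + 7 + 17) / 22 = 190 / 22 = 8.6364
UCL = c̄ + 3√c̄ = 8.6364 + 3 × √8.6364 = 8.6364 + 3 × 2.9388 = 17.4527

17.453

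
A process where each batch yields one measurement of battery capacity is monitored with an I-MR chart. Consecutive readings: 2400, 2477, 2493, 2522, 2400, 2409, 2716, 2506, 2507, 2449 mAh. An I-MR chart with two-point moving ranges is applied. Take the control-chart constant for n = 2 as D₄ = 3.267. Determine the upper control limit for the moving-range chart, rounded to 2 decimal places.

300.93

Moving ranges: 77, 16, 29, 122, 9, 307, 210, 1, 58; M̄R̄ = 829.0000 / 9 = 92.1111
UCL_MR = D₄·M̄R̄ = 3.267 × 92.1111 = 300.9270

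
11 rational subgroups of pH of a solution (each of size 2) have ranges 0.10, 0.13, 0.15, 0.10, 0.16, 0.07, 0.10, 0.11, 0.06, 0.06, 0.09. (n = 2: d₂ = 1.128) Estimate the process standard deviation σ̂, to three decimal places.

R̄ = (0.10 + 0.13 + 0.15 + 0.10 + 0.16 + 0.07 + 0.10 + 0.11 + 0.06 + 0.06 + 0.09) / 11 = 0.1027
σ̂ = R̄ / d₂ = 0.1027 / 1.128 = 0.0911

0.091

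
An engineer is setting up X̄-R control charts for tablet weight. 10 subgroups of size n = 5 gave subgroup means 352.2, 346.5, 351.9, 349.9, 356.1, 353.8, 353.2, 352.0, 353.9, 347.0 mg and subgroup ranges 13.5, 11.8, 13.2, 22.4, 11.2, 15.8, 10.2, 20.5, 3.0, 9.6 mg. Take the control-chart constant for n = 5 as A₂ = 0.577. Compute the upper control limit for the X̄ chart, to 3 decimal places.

X̄̄ = (352.2 + 346.5 + 351.9 + 349.9 + 356.1 + 353.8 + 353.2 + 352.0 + 353.9 + 347.0) / 10 = 3516.5000 / 10 = 351.6500
R̄ = (13.5 + 11.8 + 13.2 + 22.4 + 11.2 + 15.8 + 10.2 + 20.5 + 3.0 + 9.6) / 10 = 131.2000 / 10 = 13.1200
UCL = X̄̄ + A₂·R̄ = 351.6500 + 0.577 × 13.1200 = 359.2202

359.220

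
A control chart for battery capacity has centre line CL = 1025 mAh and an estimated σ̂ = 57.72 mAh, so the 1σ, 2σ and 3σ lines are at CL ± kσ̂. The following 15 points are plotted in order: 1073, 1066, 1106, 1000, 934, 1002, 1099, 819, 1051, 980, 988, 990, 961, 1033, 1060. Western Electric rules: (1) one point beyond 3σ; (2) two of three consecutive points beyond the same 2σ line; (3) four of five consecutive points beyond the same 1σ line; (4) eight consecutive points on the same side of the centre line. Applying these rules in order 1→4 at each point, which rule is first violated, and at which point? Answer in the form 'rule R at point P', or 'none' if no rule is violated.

Zone of each point (C = within 1σ̂, B = 1σ̂–2σ̂, A = 2σ̂–3σ̂, * = beyond 3σ̂; sign = side of CL): 1:+C, 2:+C, 3:+B, 4:-C, 5:-B, 6:-C, 7:+B, 8:-*, 9:+C, 10:-C, 11:-C, 12:-C, 13:-B, 14:+C, 15:+C
Rule 1 (one point beyond the 3σ limits) is satisfied at point 8.

rule 1 at point 8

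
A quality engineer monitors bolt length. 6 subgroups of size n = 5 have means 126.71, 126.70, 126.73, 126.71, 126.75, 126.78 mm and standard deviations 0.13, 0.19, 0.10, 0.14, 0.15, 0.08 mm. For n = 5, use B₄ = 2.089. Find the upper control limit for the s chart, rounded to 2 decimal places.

s̄ = (0.13 + 0.19 + 0.10 + 0.14 + 0.15 + 0.08) / 6 = 0.1317
UCL_s = B₄·s̄ = 2.089 × 0.1317 = 0.2751

0.28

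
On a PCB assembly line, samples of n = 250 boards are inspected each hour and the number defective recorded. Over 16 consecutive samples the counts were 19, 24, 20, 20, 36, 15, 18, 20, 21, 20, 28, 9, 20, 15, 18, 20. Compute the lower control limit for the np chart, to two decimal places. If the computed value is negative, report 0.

7.26

p̄ = Σdᵢ / (k·n) = 323 / (16 × 250) = 0.08075
LCL = np̄ − 3·√(np̄(1−p̄)) = 20.1875 − 3 × 4.3078 = 7.2640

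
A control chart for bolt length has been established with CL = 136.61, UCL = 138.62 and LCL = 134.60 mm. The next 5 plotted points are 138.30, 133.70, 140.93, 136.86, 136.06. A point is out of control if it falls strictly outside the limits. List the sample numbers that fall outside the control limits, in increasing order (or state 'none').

2, 3

Compare each point to [134.60, 138.62]: sample 2 = 133.70 < LCL; sample 3 = 140.93 > UCL.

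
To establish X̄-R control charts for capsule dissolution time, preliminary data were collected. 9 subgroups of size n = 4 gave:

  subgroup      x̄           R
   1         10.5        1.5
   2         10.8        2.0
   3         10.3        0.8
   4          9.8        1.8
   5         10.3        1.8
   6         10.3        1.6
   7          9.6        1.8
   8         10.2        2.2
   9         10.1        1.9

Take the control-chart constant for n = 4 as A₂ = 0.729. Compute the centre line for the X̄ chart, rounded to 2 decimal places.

X̄̄ = (10.5 + 10.8 + 10.3 + 9.8 + 10.3 + 10.3 + 9.6 + 10.2 + 10.1) / 9 = 91.9000 / 9 = 10.2111
CL = X̄̄ = 10.2111

10.21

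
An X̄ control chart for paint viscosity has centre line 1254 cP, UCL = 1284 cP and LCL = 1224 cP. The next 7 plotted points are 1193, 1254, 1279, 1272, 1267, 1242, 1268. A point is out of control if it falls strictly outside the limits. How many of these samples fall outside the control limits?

Compare each point to [1224, 1284]: sample 1 = 1193 < LCL.

1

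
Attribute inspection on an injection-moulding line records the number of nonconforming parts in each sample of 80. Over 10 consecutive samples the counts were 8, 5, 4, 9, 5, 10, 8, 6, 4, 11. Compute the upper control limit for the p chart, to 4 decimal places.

p̄ = Σdᵢ / (k·n) = 70 / (10 × 80) = 0.08750
UCL = p̄ + 3·√(p̄(1−p̄)/n) = 0.08750 + 3 × √(0.08750×0.91250/80) = 0.08750 + 3 × 0.03159 = 0.18228

0.1823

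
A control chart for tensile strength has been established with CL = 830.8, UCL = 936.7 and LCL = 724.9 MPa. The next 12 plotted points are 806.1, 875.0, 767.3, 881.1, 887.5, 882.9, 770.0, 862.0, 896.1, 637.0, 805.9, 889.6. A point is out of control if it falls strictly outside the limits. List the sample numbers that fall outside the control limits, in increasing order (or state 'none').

10

Compare each point to [724.9, 936.7]: sample 10 = 637.0 < LCL.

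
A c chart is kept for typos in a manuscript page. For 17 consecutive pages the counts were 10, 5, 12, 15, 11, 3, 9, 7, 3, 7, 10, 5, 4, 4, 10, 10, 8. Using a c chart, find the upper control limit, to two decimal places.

c̄ = (10 + 5 + 12 + 15 + 11 + 3 + 9 + 7 + 3 + 7 + 10 + 5 + 4 + 4 + 10 + 10 + 8) / 17 = 133 / 17 = 7.8235
UCL = c̄ + 3√c̄ = 7.8235 + 3 × √7.8235 = 7.8235 + 3 × 2.7971 = 16.2147

16.21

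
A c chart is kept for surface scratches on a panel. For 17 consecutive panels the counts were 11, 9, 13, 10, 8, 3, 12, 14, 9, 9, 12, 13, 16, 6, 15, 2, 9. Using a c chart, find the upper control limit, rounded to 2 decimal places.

c̄ = (11 + 9 + 13 + 10 + 8 + 3 + 12 + 14 + 9 + 9 + 12 + 13 + 16 + 6 + 15 + 2 + 9) / 17 = 171 / 17 = 10.0588
UCL = c̄ + 3√c̄ = 10.0588 + 3 × √10.0588 = 10.0588 + 3 × 3.1716 = 19.5735

19.57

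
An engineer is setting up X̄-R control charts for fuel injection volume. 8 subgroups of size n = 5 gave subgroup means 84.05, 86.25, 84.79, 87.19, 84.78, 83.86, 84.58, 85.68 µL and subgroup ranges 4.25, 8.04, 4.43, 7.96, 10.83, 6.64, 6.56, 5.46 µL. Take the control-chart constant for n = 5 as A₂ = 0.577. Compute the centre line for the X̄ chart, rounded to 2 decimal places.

X̄̄ = (84.05 + 86.25 + 84.79 + 87.19 + 84.78 + 83.86 + 84.58 + 85.68) / 8 = 681.1800 / 8 = 85.1475
CL = X̄̄ = 85.1475

85.15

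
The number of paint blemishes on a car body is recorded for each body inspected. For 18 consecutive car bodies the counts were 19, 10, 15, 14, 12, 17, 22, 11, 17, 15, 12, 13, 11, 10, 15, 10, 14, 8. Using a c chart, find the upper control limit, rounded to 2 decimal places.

c̄ = (19 + 10 + 15 + 14 + 12 + 17 + 22 + 11 + 17 + 15 + 12 + 13 + 11 + 10 + 15 + 10 + 14 + 8) / 18 = 245 / 18 = 13.6111
UCL = c̄ + 3√c̄ = 13.6111 + 3 × √13.6111 = 13.6111 + 3 × 3.6893 = 24.6791

24.68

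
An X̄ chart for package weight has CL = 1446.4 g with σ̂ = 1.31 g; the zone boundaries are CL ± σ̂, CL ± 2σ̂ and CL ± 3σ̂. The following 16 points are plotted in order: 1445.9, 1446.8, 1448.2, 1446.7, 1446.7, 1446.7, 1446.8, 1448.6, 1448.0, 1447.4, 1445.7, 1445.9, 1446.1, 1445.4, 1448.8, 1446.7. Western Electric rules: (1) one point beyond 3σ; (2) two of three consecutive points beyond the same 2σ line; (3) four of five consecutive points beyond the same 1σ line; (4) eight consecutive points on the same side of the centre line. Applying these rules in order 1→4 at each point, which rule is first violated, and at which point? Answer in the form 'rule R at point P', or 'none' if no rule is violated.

Zone of each point (C = within 1σ̂, B = 1σ̂–2σ̂, A = 2σ̂–3σ̂, * = beyond 3σ̂; sign = side of CL): 1:-C, 2:+C, 3:+B, 4:+C, 5:+C, 6:+C, 7:+C, 8:+B, 9:+B, 10:+C, 11:-C, 12:-C, 13:-C, 14:-C, 15:+B, 16:+C
Rule 4 (eight consecutive points on the same side of the centre line) is satisfied at point 9.

rule 4 at point 9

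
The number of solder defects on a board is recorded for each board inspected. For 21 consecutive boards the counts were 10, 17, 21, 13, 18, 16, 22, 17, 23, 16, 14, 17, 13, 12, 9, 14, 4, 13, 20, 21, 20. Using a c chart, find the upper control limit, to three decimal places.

c̄ = (10 + 17 + 21 + 13 + 18 + 16 + 22 + 17 + 23 + 16 + 14 + 17 + 13 + 12 + 9 + 14 + 4 + 13 + 20 + 21 + 20) / 21 = 330 / 21 = 15.7143
UCL = c̄ + 3√c̄ = 15.7143 + 3 × √15.7143 = 15.7143 + 3 × 3.9641 = 27.6067

27.607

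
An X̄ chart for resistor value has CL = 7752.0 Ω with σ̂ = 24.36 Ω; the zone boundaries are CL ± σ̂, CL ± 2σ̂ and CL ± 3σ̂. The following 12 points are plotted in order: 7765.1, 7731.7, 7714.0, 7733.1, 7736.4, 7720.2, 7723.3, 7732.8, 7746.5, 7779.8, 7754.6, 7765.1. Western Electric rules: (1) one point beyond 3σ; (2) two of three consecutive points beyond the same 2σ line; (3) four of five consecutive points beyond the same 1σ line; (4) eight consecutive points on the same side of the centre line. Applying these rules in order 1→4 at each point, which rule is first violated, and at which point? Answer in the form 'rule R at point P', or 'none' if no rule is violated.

Zone of each point (C = within 1σ̂, B = 1σ̂–2σ̂, A = 2σ̂–3σ̂, * = beyond 3σ̂; sign = side of CL): 1:+C, 2:-C, 3:-B, 4:-C, 5:-C, 6:-B, 7:-B, 8:-C, 9:-C, 10:+B, 11:+C, 12:+C
Rule 4 (eight consecutive points on the same side of the centre line) is satisfied at point 9.

rule 4 at point 9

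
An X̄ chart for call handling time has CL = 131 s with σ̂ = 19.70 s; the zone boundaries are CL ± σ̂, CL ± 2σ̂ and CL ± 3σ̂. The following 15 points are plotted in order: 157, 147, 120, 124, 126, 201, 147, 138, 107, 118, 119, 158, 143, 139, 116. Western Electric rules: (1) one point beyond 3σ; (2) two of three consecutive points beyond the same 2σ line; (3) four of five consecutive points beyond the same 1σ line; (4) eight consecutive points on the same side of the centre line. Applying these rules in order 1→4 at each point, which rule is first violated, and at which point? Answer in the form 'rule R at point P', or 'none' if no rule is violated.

rule 1 at point 6

Zone of each point (C = within 1σ̂, B = 1σ̂–2σ̂, A = 2σ̂–3σ̂, * = beyond 3σ̂; sign = side of CL): 1:+B, 2:+C, 3:-C, 4:-C, 5:-C, 6:+*, 7:+C, 8:+C, 9:-B, 10:-C, 11:-C, 12:+B, 13:+C, 14:+C, 15:-C
Rule 1 (one point beyond the 3σ limits) is satisfied at point 6.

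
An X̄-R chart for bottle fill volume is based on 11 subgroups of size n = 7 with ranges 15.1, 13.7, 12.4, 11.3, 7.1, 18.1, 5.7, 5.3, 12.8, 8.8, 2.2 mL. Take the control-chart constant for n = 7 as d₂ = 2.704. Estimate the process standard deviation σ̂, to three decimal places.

R̄ = (15.1 + 13.7 + 12.4 + 11.3 + 7.1 + 18.1 + 5.7 + 5.3 + 12.8 + 8.8 + 2.2) / 11 = 10.2273
σ̂ = R̄ / d₂ = 10.2273 / 2.704 = 3.7823

3.782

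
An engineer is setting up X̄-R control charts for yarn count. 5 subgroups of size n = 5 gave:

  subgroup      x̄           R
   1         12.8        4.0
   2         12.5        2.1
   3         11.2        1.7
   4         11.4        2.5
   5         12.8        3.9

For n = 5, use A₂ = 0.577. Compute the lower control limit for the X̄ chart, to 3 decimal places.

X̄̄ = (12.8 + 12.5 + 11.2 + 11.4 + 12.8) / 5 = 60.7000 / 5 = 12.1400
R̄ = (4.0 + 2.1 + 1.7 + 2.5 + 3.9) / 5 = 14.2000 / 5 = 2.8400
LCL = X̄̄ − A₂·R̄ = 12.1400 − 0.577 × 2.8400 = 10.5013

10.501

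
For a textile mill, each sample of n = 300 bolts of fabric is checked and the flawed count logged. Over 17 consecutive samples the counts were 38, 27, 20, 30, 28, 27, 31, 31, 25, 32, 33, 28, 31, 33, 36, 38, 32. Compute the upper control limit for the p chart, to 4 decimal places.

0.1544

p̄ = Σdᵢ / (k·n) = 520 / (17 × 300) = 0.10196
UCL = p̄ + 3·√(p̄(1−p̄)/n) = 0.10196 + 3 × √(0.10196×0.89804/300) = 0.10196 + 3 × 0.01747 = 0.15437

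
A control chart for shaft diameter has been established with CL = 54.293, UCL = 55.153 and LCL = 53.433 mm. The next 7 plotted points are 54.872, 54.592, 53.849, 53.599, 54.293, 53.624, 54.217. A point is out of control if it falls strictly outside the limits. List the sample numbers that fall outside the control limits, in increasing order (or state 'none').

All 7 points lie within [53.433, 55.153].

none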